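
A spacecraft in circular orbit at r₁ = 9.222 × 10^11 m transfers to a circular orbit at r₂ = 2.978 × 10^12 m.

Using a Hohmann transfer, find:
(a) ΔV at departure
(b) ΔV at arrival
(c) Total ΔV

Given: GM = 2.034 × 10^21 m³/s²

Transfer semi-major axis: a_t = (r₁ + r₂)/2 = (9.222e+11 + 2.978e+12)/2 = 1.9501e+12 m.
Circular speeds: v₁ = √(GM/r₁) = 46963.8 m/s, v₂ = √(GM/r₂) = 26134.4 m/s.
Transfer speeds (vis-viva v² = GM(2/r − 1/a_t)): v₁ᵗ = 58035.9 m/s, v₂ᵗ = 17972 m/s.
(a) ΔV₁ = |v₁ᵗ − v₁| ≈ 1.107e+04 m/s = 11.07 km/s.
(b) ΔV₂ = |v₂ − v₂ᵗ| ≈ 8162 m/s = 8.162 km/s.
(c) ΔV_total = ΔV₁ + ΔV₂ ≈ 1.923e+04 m/s = 19.23 km/s.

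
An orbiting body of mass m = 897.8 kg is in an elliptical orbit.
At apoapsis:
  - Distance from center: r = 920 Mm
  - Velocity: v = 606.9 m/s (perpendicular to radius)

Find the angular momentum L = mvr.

Convert to SI: r = 920 Mm = 9.2e+08 m.
Since v is perpendicular to r, L = m · v · r.
L = 897.8 · 606.9 · 9.2e+08 kg·m²/s ≈ 5.013e+14 kg·m²/s.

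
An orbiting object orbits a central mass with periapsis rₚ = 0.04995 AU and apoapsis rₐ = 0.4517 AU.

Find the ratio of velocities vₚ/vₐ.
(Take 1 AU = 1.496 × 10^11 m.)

Convert to SI: rₚ = 0.04995 AU = 7.47252e+09 m; rₐ = 0.4517 AU = 6.75743e+10 m.
Conservation of angular momentum gives rₚvₚ = rₐvₐ, so vₚ/vₐ = rₐ/rₚ.
vₚ/vₐ = 6.75743e+10 / 7.47252e+09 ≈ 9.043.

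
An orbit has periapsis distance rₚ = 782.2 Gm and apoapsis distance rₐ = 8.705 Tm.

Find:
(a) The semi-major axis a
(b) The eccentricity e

Convert to SI: rₚ = 782.2 Gm = 7.822e+11 m; rₐ = 8.705 Tm = 8.705e+12 m.
(a) a = (rₚ + rₐ) / 2 = (7.822e+11 + 8.705e+12) / 2 ≈ 4.744e+12 m = 4.744 Tm.
(b) e = (rₐ − rₚ) / (rₐ + rₚ) = (8.705e+12 − 7.822e+11) / (8.705e+12 + 7.822e+11) ≈ 0.8351.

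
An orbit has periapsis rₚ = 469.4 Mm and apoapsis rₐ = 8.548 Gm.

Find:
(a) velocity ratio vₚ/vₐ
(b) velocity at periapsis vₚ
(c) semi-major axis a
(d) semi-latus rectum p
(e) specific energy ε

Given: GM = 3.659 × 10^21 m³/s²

Convert to SI: rₚ = 469.4 Mm = 4.694e+08 m; rₐ = 8.548 Gm = 8.548e+09 m.
(a) Conservation of angular momentum (rₚvₚ = rₐvₐ) gives vₚ/vₐ = rₐ/rₚ = 8.548e+09/4.694e+08 ≈ 18.21
(b) With a = (rₚ + rₐ)/2 = 4.5087e+09 m, vₚ = √(GM (2/rₚ − 1/a)) = √(3.659e+21 · (2/4.694e+08 − 1/4.5087e+09)) m/s ≈ 3.844e+06 m/s
(c) a = (rₚ + rₐ)/2 = (4.694e+08 + 8.548e+09)/2 ≈ 4.509e+09 m
(d) From a = (rₚ + rₐ)/2 = 4.5087e+09 m and e = (rₐ − rₚ)/(rₐ + rₚ) = 0.89589, p = a(1 − e²) = 4.5087e+09 · (1 − (0.89589)²) ≈ 8.899e+08 m
(e) With a = (rₚ + rₐ)/2 = 4.5087e+09 m, ε = −GM/(2a) = −3.659e+21/(2 · 4.5087e+09) J/kg ≈ -4.058e+11 J/kg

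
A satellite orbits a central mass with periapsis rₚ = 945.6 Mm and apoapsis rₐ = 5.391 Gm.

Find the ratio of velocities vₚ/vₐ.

Convert to SI: rₚ = 945.6 Mm = 9.456e+08 m; rₐ = 5.391 Gm = 5.391e+09 m.
Conservation of angular momentum gives rₚvₚ = rₐvₐ, so vₚ/vₐ = rₐ/rₚ.
vₚ/vₐ = 5.391e+09 / 9.456e+08 ≈ 5.701.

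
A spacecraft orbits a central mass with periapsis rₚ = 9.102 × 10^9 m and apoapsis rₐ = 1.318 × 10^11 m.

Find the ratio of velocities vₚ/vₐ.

Conservation of angular momentum gives rₚvₚ = rₐvₐ, so vₚ/vₐ = rₐ/rₚ.
vₚ/vₐ = 1.318e+11 / 9.102e+09 ≈ 14.48.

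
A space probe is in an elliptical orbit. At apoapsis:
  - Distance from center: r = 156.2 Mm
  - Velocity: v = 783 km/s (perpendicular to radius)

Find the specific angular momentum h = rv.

Convert to SI: r = 156.2 Mm = 1.562e+08 m; v = 783 km/s = 783000 m/s.
With v perpendicular to r, h = r · v.
h = 1.562e+08 · 783000 m²/s ≈ 1.223e+14 m²/s.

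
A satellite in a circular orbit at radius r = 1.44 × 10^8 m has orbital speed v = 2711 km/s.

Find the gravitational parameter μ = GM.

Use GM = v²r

Convert to SI: v = 2711 km/s = 2.711e+06 m/s.
For a circular orbit v² = GM/r, so GM = v² · r.
GM = (2.711e+06)² · 1.44e+08 m³/s² ≈ 1.058e+21 m³/s² = 1.058 × 10^21 m³/s².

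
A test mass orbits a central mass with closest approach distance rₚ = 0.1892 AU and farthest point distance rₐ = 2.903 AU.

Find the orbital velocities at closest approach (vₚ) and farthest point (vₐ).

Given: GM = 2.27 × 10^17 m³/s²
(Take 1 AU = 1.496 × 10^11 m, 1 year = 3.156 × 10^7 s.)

Convert to SI: rₚ = 0.1892 AU = 2.83043e+10 m; rₐ = 2.903 AU = 4.34289e+11 m.
Use the vis-viva equation v² = GM(2/r − 1/a) with a = (rₚ + rₐ)/2 = (2.83043e+10 + 4.34289e+11)/2 = 2.31297e+11 m.
vₚ = √(GM · (2/rₚ − 1/a)) = √(2.27e+17 · (2/2.83043e+10 − 1/2.31297e+11)) m/s ≈ 3881 m/s = 0.8186 AU/year.
vₐ = √(GM · (2/rₐ − 1/a)) = √(2.27e+17 · (2/4.34289e+11 − 1/2.31297e+11)) m/s ≈ 252.9 m/s = 0.05335 AU/year.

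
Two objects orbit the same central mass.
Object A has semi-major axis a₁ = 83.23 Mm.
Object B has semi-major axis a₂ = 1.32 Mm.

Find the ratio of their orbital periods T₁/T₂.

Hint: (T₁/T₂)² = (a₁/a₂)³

Convert to SI: a₁ = 83.23 Mm = 8.323e+07 m; a₂ = 1.32 Mm = 1.32e+06 m.
From Kepler's third law, (T₁/T₂)² = (a₁/a₂)³, so T₁/T₂ = (a₁/a₂)^(3/2).
a₁/a₂ = 8.323e+07 / 1.32e+06 = 63.053.
T₁/T₂ = (63.053)^(3/2) ≈ 500.7.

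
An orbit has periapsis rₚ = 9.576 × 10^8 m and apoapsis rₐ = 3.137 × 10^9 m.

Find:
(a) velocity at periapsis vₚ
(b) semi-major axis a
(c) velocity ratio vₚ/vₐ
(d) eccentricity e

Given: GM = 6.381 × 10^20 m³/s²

(a) With a = (rₚ + rₐ)/2 = 2.0473e+09 m, vₚ = √(GM (2/rₚ − 1/a)) = √(6.381e+20 · (2/9.576e+08 − 1/2.0473e+09)) m/s ≈ 1.01e+06 m/s
(b) a = (rₚ + rₐ)/2 = (9.576e+08 + 3.137e+09)/2 ≈ 2.047e+09 m
(c) Conservation of angular momentum (rₚvₚ = rₐvₐ) gives vₚ/vₐ = rₐ/rₚ = 3.137e+09/9.576e+08 ≈ 3.276
(d) e = (rₐ − rₚ)/(rₐ + rₚ) = (3.137e+09 − 9.576e+08)/(3.137e+09 + 9.576e+08) ≈ 0.5323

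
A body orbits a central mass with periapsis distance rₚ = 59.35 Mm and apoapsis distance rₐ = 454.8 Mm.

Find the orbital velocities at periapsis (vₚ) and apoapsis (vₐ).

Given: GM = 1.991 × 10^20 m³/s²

Convert to SI: rₚ = 59.35 Mm = 5.935e+07 m; rₐ = 454.8 Mm = 4.548e+08 m.
Use the vis-viva equation v² = GM(2/r − 1/a) with a = (rₚ + rₐ)/2 = (5.935e+07 + 4.548e+08)/2 = 2.57075e+08 m.
vₚ = √(GM · (2/rₚ − 1/a)) = √(1.991e+20 · (2/5.935e+07 − 1/2.57075e+08)) m/s ≈ 2.436e+06 m/s = 2436 km/s.
vₐ = √(GM · (2/rₐ − 1/a)) = √(1.991e+20 · (2/4.548e+08 − 1/2.57075e+08)) m/s ≈ 3.179e+05 m/s = 317.9 km/s.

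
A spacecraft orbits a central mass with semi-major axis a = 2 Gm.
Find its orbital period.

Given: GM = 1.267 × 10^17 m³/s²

Convert to SI: a = 2 Gm = 2e+09 m.
Kepler's third law: T = 2π √(a³ / GM).
Substituting a = 2e+09 m and GM = 1.267e+17 m³/s²:
T = 2π √((2e+09)³ / 1.267e+17) s
T ≈ 1.579e+06 s = 18.27 days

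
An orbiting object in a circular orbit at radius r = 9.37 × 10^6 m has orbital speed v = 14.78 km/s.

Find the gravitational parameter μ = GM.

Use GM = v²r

Convert to SI: v = 14.78 km/s = 14780 m/s.
For a circular orbit v² = GM/r, so GM = v² · r.
GM = (14780)² · 9.37e+06 m³/s² ≈ 2.047e+15 m³/s² = 2.047 × 10^15 m³/s².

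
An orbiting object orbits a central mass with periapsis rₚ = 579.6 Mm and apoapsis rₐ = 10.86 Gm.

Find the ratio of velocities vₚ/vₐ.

Convert to SI: rₚ = 579.6 Mm = 5.796e+08 m; rₐ = 10.86 Gm = 1.086e+10 m.
Conservation of angular momentum gives rₚvₚ = rₐvₐ, so vₚ/vₐ = rₐ/rₚ.
vₚ/vₐ = 1.086e+10 / 5.796e+08 ≈ 18.74.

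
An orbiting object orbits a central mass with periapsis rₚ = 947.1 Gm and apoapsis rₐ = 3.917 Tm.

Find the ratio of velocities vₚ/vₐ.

Convert to SI: rₚ = 947.1 Gm = 9.471e+11 m; rₐ = 3.917 Tm = 3.917e+12 m.
Conservation of angular momentum gives rₚvₚ = rₐvₐ, so vₚ/vₐ = rₐ/rₚ.
vₚ/vₐ = 3.917e+12 / 9.471e+11 ≈ 4.136.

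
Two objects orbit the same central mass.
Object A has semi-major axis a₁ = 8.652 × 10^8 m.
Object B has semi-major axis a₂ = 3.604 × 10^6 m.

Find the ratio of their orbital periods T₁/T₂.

From Kepler's third law, (T₁/T₂)² = (a₁/a₂)³, so T₁/T₂ = (a₁/a₂)^(3/2).
a₁/a₂ = 8.652e+08 / 3.604e+06 = 240.067.
T₁/T₂ = (240.067)^(3/2) ≈ 3720.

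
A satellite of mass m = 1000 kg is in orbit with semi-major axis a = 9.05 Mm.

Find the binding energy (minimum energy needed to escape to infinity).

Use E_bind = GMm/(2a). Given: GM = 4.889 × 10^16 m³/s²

Convert to SI: a = 9.05 Mm = 9.05e+06 m.
Total orbital energy is E = −GMm/(2a); binding energy is E_bind = −E = GMm/(2a).
E_bind = 4.889e+16 · 1000 / (2 · 9.05e+06) J ≈ 2.701e+12 J = 2.701 TJ.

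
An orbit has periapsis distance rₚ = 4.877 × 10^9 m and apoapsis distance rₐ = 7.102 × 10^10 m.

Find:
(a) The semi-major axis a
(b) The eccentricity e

(a) a = (rₚ + rₐ) / 2 = (4.877e+09 + 7.102e+10) / 2 ≈ 3.795e+10 m = 3.795 × 10^10 m.
(b) e = (rₐ − rₚ) / (rₐ + rₚ) = (7.102e+10 − 4.877e+09) / (7.102e+10 + 4.877e+09) ≈ 0.8715.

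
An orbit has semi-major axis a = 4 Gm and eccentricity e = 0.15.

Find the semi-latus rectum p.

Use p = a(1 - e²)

Convert to SI: a = 4 Gm = 4e+09 m.
p = a (1 − e²).
p = 4e+09 · (1 − (0.15)²) = 4e+09 · 0.9775 ≈ 3.91e+09 m = 3.91 Gm.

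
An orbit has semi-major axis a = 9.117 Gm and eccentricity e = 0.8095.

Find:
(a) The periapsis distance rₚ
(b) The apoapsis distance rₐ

Convert to SI: a = 9.117 Gm = 9.117e+09 m.
(a) rₚ = a(1 − e) = 9.117e+09 · (1 − 0.8095) = 9.117e+09 · 0.1905 ≈ 1.737e+09 m = 1.737 Gm.
(b) rₐ = a(1 + e) = 9.117e+09 · (1 + 0.8095) = 9.117e+09 · 1.8095 ≈ 1.65e+10 m = 16.5 Gm.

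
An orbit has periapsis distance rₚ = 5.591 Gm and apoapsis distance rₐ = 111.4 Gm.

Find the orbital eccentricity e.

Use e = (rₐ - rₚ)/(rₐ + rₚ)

Convert to SI: rₚ = 5.591 Gm = 5.591e+09 m; rₐ = 111.4 Gm = 1.114e+11 m.
e = (rₐ − rₚ) / (rₐ + rₚ).
e = (1.114e+11 − 5.591e+09) / (1.114e+11 + 5.591e+09) = 1.05809e+11 / 1.16991e+11 ≈ 0.9044.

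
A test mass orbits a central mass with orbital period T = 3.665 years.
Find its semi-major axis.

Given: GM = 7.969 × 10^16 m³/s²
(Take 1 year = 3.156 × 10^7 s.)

Convert to SI: T = 3.665 years = 1.15667e+08 s.
Invert Kepler's third law: a = (GM · T² / (4π²))^(1/3).
Substituting T = 1.15667e+08 s and GM = 7.969e+16 m³/s²:
a = (7.969e+16 · (1.15667e+08)² / (4π²))^(1/3) m
a ≈ 3e+10 m = 30 Gm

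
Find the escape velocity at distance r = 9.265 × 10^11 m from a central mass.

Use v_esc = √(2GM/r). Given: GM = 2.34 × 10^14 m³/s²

Escape velocity comes from setting total energy to zero: ½v² − GM/r = 0 ⇒ v_esc = √(2GM / r).
v_esc = √(2 · 2.34e+14 / 9.265e+11) m/s ≈ 22.48 m/s = 22.48 m/s.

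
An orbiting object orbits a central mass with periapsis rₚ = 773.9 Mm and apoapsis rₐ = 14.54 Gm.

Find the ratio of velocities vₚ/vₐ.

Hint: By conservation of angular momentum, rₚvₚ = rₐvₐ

Convert to SI: rₚ = 773.9 Mm = 7.739e+08 m; rₐ = 14.54 Gm = 1.454e+10 m.
Conservation of angular momentum gives rₚvₚ = rₐvₐ, so vₚ/vₐ = rₐ/rₚ.
vₚ/vₐ = 1.454e+10 / 7.739e+08 ≈ 18.79.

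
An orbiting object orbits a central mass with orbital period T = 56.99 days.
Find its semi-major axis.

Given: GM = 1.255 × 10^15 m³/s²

Convert to SI: T = 56.99 days = 4.92394e+06 s.
Invert Kepler's third law: a = (GM · T² / (4π²))^(1/3).
Substituting T = 4.92394e+06 s and GM = 1.255e+15 m³/s²:
a = (1.255e+15 · (4.92394e+06)² / (4π²))^(1/3) m
a ≈ 9.169e+08 m = 916.9 Mm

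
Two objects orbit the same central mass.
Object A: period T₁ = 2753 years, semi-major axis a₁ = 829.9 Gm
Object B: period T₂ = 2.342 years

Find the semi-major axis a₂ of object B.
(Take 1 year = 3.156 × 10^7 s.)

Convert to SI: T₁ = 2753 years = 8.68847e+10 s; a₁ = 829.9 Gm = 8.299e+11 m; T₂ = 2.342 years = 7.39135e+07 s.
Kepler's third law: (T₁/T₂)² = (a₁/a₂)³ ⇒ a₂ = a₁ · (T₂/T₁)^(2/3).
T₂/T₁ = 7.39135e+07 / 8.68847e+10 = 0.000850708.
a₂ = 8.299e+11 · (0.000850708)^(2/3) m ≈ 7.451e+09 m = 7.451 Gm.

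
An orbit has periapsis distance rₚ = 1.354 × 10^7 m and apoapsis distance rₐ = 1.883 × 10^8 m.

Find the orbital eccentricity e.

e = (rₐ − rₚ) / (rₐ + rₚ).
e = (1.883e+08 − 1.354e+07) / (1.883e+08 + 1.354e+07) = 1.7476e+08 / 2.0184e+08 ≈ 0.8658.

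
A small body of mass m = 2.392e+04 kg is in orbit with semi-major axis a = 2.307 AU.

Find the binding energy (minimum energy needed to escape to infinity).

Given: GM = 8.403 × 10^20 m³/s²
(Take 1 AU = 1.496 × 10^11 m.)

Convert to SI: a = 2.307 AU = 3.45127e+11 m.
Total orbital energy is E = −GMm/(2a); binding energy is E_bind = −E = GMm/(2a).
E_bind = 8.403e+20 · 2.392e+04 / (2 · 3.45127e+11) J ≈ 2.912e+13 J = 29.12 TJ.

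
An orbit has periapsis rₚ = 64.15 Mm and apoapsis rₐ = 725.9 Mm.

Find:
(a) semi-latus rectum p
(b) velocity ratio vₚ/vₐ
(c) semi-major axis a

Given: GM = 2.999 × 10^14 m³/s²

Convert to SI: rₚ = 64.15 Mm = 6.415e+07 m; rₐ = 725.9 Mm = 7.259e+08 m.
(a) From a = (rₚ + rₐ)/2 = 3.95025e+08 m and e = (rₐ − rₚ)/(rₐ + rₚ) = 0.837605, p = a(1 − e²) = 3.95025e+08 · (1 − (0.837605)²) ≈ 1.179e+08 m
(b) Conservation of angular momentum (rₚvₚ = rₐvₐ) gives vₚ/vₐ = rₐ/rₚ = 7.259e+08/6.415e+07 ≈ 11.32
(c) a = (rₚ + rₐ)/2 = (6.415e+07 + 7.259e+08)/2 ≈ 3.95e+08 m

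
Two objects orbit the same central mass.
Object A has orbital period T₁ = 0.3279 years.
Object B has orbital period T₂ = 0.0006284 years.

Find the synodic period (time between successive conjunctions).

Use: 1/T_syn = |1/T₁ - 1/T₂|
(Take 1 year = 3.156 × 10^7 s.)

Convert to SI: T₁ = 0.3279 years = 1.03485e+07 s; T₂ = 0.0006284 years = 19832.3 s.
T_syn = |T₁ · T₂ / (T₁ − T₂)|.
T_syn = |1.03485e+07 · 19832.3 / (1.03485e+07 − 19832.3)| s ≈ 1.987e+04 s = 0.0006296 years.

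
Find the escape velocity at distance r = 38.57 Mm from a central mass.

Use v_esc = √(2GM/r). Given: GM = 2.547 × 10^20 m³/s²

Convert to SI: r = 38.57 Mm = 3.857e+07 m.
Escape velocity comes from setting total energy to zero: ½v² − GM/r = 0 ⇒ v_esc = √(2GM / r).
v_esc = √(2 · 2.547e+20 / 3.857e+07) m/s ≈ 3.634e+06 m/s = 3634 km/s.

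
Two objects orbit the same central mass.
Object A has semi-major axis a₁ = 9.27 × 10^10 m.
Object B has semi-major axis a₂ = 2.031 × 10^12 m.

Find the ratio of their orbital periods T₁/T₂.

From Kepler's third law, (T₁/T₂)² = (a₁/a₂)³, so T₁/T₂ = (a₁/a₂)^(3/2).
a₁/a₂ = 9.27e+10 / 2.031e+12 = 0.0456425.
T₁/T₂ = (0.0456425)^(3/2) ≈ 0.009751.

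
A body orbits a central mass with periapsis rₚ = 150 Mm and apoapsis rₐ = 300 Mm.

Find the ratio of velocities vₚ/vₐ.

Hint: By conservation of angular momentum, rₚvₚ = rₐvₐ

Convert to SI: rₚ = 150 Mm = 1.5e+08 m; rₐ = 300 Mm = 3e+08 m.
Conservation of angular momentum gives rₚvₚ = rₐvₐ, so vₚ/vₐ = rₐ/rₚ.
vₚ/vₐ = 3e+08 / 1.5e+08 ≈ 2.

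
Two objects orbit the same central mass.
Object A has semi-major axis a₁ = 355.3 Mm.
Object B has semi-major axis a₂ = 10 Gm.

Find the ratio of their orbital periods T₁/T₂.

Convert to SI: a₁ = 355.3 Mm = 3.553e+08 m; a₂ = 10 Gm = 1e+10 m.
From Kepler's third law, (T₁/T₂)² = (a₁/a₂)³, so T₁/T₂ = (a₁/a₂)^(3/2).
a₁/a₂ = 3.553e+08 / 1e+10 = 0.03553.
T₁/T₂ = (0.03553)^(3/2) ≈ 0.006697.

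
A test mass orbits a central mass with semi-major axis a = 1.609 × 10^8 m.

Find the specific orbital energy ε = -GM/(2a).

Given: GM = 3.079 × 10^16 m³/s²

ε = −GM / (2a).
ε = −3.079e+16 / (2 · 1.609e+08) J/kg ≈ -9.568e+07 J/kg = -95.68 MJ/kg.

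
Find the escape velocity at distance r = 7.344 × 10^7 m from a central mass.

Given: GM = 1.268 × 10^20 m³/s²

Escape velocity comes from setting total energy to zero: ½v² − GM/r = 0 ⇒ v_esc = √(2GM / r).
v_esc = √(2 · 1.268e+20 / 7.344e+07) m/s ≈ 1.858e+06 m/s = 1858 km/s.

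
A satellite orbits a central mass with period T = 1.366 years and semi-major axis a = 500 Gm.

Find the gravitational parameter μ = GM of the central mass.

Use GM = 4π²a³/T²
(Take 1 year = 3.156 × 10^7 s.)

Convert to SI: T = 1.366 years = 4.3111e+07 s; a = 500 Gm = 5e+11 m.
GM = 4π² · a³ / T².
GM = 4π² · (5e+11)³ / (4.3111e+07)² m³/s² ≈ 2.655e+21 m³/s² = 2.655 × 10^21 m³/s².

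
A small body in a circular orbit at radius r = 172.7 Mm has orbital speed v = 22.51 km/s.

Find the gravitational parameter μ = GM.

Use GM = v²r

Convert to SI: r = 172.7 Mm = 1.727e+08 m; v = 22.51 km/s = 22510 m/s.
For a circular orbit v² = GM/r, so GM = v² · r.
GM = (22510)² · 1.727e+08 m³/s² ≈ 8.751e+16 m³/s² = 8.751 × 10^16 m³/s².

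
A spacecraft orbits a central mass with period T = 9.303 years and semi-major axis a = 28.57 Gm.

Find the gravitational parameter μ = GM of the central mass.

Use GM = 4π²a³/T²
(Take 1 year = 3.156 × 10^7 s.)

Convert to SI: T = 9.303 years = 2.93603e+08 s; a = 28.57 Gm = 2.857e+10 m.
GM = 4π² · a³ / T².
GM = 4π² · (2.857e+10)³ / (2.93603e+08)² m³/s² ≈ 1.068e+16 m³/s² = 1.068 × 10^16 m³/s².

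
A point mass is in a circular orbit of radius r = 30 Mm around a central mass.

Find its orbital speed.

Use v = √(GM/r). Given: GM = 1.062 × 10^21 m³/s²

Convert to SI: r = 30 Mm = 3e+07 m.
For a circular orbit, gravity supplies the centripetal force, so v = √(GM / r).
v = √(1.062e+21 / 3e+07) m/s ≈ 5.95e+06 m/s = 5950 km/s.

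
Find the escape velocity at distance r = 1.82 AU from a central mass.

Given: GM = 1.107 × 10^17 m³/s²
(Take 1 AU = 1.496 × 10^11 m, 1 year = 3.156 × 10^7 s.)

Convert to SI: r = 1.82 AU = 2.72272e+11 m.
Escape velocity comes from setting total energy to zero: ½v² − GM/r = 0 ⇒ v_esc = √(2GM / r).
v_esc = √(2 · 1.107e+17 / 2.72272e+11) m/s ≈ 901.8 m/s = 0.1902 AU/year.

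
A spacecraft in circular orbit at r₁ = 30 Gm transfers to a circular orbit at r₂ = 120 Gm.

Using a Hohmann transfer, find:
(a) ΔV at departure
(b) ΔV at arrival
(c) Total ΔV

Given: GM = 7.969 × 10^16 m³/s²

Convert to SI: r₁ = 30 Gm = 3e+10 m; r₂ = 120 Gm = 1.2e+11 m.
Transfer semi-major axis: a_t = (r₁ + r₂)/2 = (3e+10 + 1.2e+11)/2 = 7.5e+10 m.
Circular speeds: v₁ = √(GM/r₁) = 1629.83 m/s, v₂ = √(GM/r₂) = 814.913 m/s.
Transfer speeds (vis-viva v² = GM(2/r − 1/a_t)): v₁ᵗ = 2061.59 m/s, v₂ᵗ = 515.396 m/s.
(a) ΔV₁ = |v₁ᵗ − v₁| ≈ 431.8 m/s = 431.8 m/s.
(b) ΔV₂ = |v₂ − v₂ᵗ| ≈ 299.5 m/s = 299.5 m/s.
(c) ΔV_total = ΔV₁ + ΔV₂ ≈ 731.3 m/s = 731.3 m/s.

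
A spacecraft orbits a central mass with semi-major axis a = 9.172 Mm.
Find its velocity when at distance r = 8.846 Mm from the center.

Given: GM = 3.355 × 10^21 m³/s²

Convert to SI: a = 9.172 Mm = 9.172e+06 m; r = 8.846 Mm = 8.846e+06 m.
Vis-viva: v = √(GM · (2/r − 1/a)).
2/r − 1/a = 2/8.846e+06 − 1/9.172e+06 = 1.17063e-07 m⁻¹.
v = √(3.355e+21 · 1.17063e-07) m/s ≈ 1.982e+07 m/s = 1.982e+04 km/s.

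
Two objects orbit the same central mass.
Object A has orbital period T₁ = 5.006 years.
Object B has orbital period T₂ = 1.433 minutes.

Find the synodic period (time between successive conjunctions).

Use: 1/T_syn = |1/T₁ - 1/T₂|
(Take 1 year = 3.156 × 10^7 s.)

Convert to SI: T₁ = 5.006 years = 1.57989e+08 s; T₂ = 1.433 minutes = 85.98 s.
T_syn = |T₁ · T₂ / (T₁ − T₂)|.
T_syn = |1.57989e+08 · 85.98 / (1.57989e+08 − 85.98)| s ≈ 85.98 s = 1.433 minutes.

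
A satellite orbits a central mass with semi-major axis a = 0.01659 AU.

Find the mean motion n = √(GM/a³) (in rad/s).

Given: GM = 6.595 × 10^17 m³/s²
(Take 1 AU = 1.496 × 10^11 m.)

Convert to SI: a = 0.01659 AU = 2.48186e+09 m.
n = √(GM / a³).
n = √(6.595e+17 / (2.48186e+09)³) rad/s ≈ 6.568e-06 rad/s.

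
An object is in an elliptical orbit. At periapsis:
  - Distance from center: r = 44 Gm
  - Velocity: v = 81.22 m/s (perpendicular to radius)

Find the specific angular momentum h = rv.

Convert to SI: r = 44 Gm = 4.4e+10 m.
With v perpendicular to r, h = r · v.
h = 4.4e+10 · 81.22 m²/s ≈ 3.574e+12 m²/s.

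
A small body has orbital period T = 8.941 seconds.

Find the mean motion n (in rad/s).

n = 2π / T.
n = 2π / 8.941 s ≈ 0.7027 rad/s.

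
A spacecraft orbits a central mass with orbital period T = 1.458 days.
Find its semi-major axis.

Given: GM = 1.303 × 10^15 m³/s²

Convert to SI: T = 1.458 days = 125971 s.
Invert Kepler's third law: a = (GM · T² / (4π²))^(1/3).
Substituting T = 125971 s and GM = 1.303e+15 m³/s²:
a = (1.303e+15 · (125971)² / (4π²))^(1/3) m
a ≈ 8.061e+07 m = 80.61 Mm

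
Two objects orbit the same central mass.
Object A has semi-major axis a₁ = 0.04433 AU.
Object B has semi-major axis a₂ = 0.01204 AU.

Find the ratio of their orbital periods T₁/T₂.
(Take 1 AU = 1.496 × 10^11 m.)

Convert to SI: a₁ = 0.04433 AU = 6.63177e+09 m; a₂ = 0.01204 AU = 1.80118e+09 m.
From Kepler's third law, (T₁/T₂)² = (a₁/a₂)³, so T₁/T₂ = (a₁/a₂)^(3/2).
a₁/a₂ = 6.63177e+09 / 1.80118e+09 = 3.68189.
T₁/T₂ = (3.68189)^(3/2) ≈ 7.065.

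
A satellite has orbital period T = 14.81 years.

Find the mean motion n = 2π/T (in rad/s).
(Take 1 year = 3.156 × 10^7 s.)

Convert to SI: T = 14.81 years = 4.67404e+08 s.
n = 2π / T.
n = 2π / 4.67404e+08 s ≈ 1.344e-08 rad/s.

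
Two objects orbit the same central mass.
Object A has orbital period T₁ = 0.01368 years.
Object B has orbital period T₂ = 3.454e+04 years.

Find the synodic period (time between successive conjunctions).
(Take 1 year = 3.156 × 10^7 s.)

Convert to SI: T₁ = 0.01368 years = 431741 s; T₂ = 3.454e+04 years = 1.09008e+12 s.
T_syn = |T₁ · T₂ / (T₁ − T₂)|.
T_syn = |431741 · 1.09008e+12 / (431741 − 1.09008e+12)| s ≈ 4.317e+05 s = 0.01368 years.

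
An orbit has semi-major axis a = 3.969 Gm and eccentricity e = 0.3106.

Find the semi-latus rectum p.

Convert to SI: a = 3.969 Gm = 3.969e+09 m.
p = a (1 − e²).
p = 3.969e+09 · (1 − (0.3106)²) = 3.969e+09 · 0.903528 ≈ 3.586e+09 m = 3.586 Gm.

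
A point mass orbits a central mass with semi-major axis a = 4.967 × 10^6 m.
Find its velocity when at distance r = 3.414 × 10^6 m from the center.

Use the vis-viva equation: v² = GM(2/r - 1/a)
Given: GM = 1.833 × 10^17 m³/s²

Vis-viva: v = √(GM · (2/r − 1/a)).
2/r − 1/a = 2/3.414e+06 − 1/4.967e+06 = 3.84494e-07 m⁻¹.
v = √(1.833e+17 · 3.84494e-07) m/s ≈ 2.655e+05 m/s = 265.5 km/s.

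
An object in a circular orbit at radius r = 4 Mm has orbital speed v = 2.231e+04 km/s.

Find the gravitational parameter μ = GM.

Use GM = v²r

Convert to SI: r = 4 Mm = 4e+06 m; v = 2.231e+04 km/s = 2.231e+07 m/s.
For a circular orbit v² = GM/r, so GM = v² · r.
GM = (2.231e+07)² · 4e+06 m³/s² ≈ 1.991e+21 m³/s² = 1.991 × 10^21 m³/s².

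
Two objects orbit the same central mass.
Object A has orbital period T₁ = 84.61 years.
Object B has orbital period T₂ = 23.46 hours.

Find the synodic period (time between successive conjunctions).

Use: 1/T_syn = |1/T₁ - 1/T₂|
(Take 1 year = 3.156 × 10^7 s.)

Convert to SI: T₁ = 84.61 years = 2.67029e+09 s; T₂ = 23.46 hours = 84456 s.
T_syn = |T₁ · T₂ / (T₁ − T₂)|.
T_syn = |2.67029e+09 · 84456 / (2.67029e+09 − 84456)| s ≈ 8.446e+04 s = 23.46 hours.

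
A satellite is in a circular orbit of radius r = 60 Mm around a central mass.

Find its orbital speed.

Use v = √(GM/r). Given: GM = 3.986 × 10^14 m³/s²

Convert to SI: r = 60 Mm = 6e+07 m.
For a circular orbit, gravity supplies the centripetal force, so v = √(GM / r).
v = √(3.986e+14 / 6e+07) m/s ≈ 2577 m/s = 2.577 km/s.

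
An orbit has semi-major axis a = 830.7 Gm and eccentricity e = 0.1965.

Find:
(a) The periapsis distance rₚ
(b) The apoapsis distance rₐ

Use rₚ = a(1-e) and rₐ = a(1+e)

Convert to SI: a = 830.7 Gm = 8.307e+11 m.
(a) rₚ = a(1 − e) = 8.307e+11 · (1 − 0.1965) = 8.307e+11 · 0.8035 ≈ 6.675e+11 m = 667.5 Gm.
(b) rₐ = a(1 + e) = 8.307e+11 · (1 + 0.1965) = 8.307e+11 · 1.1965 ≈ 9.939e+11 m = 993.9 Gm.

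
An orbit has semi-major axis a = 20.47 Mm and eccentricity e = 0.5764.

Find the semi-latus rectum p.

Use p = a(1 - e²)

Convert to SI: a = 20.47 Mm = 2.047e+07 m.
p = a (1 − e²).
p = 2.047e+07 · (1 − (0.5764)²) = 2.047e+07 · 0.667763 ≈ 1.367e+07 m = 13.67 Mm.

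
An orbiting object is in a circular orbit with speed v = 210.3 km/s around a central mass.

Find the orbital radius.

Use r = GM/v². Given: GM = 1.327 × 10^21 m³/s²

Convert to SI: v = 210.3 km/s = 210300 m/s.
For a circular orbit, v² = GM / r, so r = GM / v².
r = 1.327e+21 / (210300)² m ≈ 3e+10 m = 30 Gm.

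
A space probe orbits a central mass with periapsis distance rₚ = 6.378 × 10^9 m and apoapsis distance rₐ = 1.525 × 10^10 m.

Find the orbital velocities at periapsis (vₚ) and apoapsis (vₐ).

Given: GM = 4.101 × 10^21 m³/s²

Use the vis-viva equation v² = GM(2/r − 1/a) with a = (rₚ + rₐ)/2 = (6.378e+09 + 1.525e+10)/2 = 1.0814e+10 m.
vₚ = √(GM · (2/rₚ − 1/a)) = √(4.101e+21 · (2/6.378e+09 − 1/1.0814e+10)) m/s ≈ 9.522e+05 m/s = 952.2 km/s.
vₐ = √(GM · (2/rₐ − 1/a)) = √(4.101e+21 · (2/1.525e+10 − 1/1.0814e+10)) m/s ≈ 3.983e+05 m/s = 398.3 km/s.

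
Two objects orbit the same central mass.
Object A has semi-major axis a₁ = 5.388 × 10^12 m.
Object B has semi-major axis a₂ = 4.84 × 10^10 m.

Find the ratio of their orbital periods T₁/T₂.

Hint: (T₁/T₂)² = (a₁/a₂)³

From Kepler's third law, (T₁/T₂)² = (a₁/a₂)³, so T₁/T₂ = (a₁/a₂)^(3/2).
a₁/a₂ = 5.388e+12 / 4.84e+10 = 111.322.
T₁/T₂ = (111.322)^(3/2) ≈ 1175.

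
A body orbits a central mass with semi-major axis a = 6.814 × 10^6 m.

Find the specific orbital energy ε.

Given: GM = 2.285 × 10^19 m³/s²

ε = −GM / (2a).
ε = −2.285e+19 / (2 · 6.814e+06) J/kg ≈ -1.677e+12 J/kg = -1677 GJ/kg.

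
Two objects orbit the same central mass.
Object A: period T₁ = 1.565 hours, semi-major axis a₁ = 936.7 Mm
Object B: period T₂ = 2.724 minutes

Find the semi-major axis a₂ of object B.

Convert to SI: T₁ = 1.565 hours = 5634 s; a₁ = 936.7 Mm = 9.367e+08 m; T₂ = 2.724 minutes = 163.44 s.
Kepler's third law: (T₁/T₂)² = (a₁/a₂)³ ⇒ a₂ = a₁ · (T₂/T₁)^(2/3).
T₂/T₁ = 163.44 / 5634 = 0.0290096.
a₂ = 9.367e+08 · (0.0290096)^(2/3) m ≈ 8.844e+07 m = 88.44 Mm.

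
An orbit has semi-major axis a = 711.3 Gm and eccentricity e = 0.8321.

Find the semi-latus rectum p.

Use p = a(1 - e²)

Convert to SI: a = 711.3 Gm = 7.113e+11 m.
p = a (1 − e²).
p = 7.113e+11 · (1 − (0.8321)²) = 7.113e+11 · 0.30761 ≈ 2.188e+11 m = 218.8 Gm.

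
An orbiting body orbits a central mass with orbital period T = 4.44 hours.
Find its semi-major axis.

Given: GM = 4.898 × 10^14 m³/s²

Convert to SI: T = 4.44 hours = 15984 s.
Invert Kepler's third law: a = (GM · T² / (4π²))^(1/3).
Substituting T = 15984 s and GM = 4.898e+14 m³/s²:
a = (4.898e+14 · (15984)² / (4π²))^(1/3) m
a ≈ 1.469e+07 m = 1.469 × 10^7 m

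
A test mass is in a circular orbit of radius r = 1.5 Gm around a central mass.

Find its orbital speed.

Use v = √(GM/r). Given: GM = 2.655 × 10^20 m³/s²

Convert to SI: r = 1.5 Gm = 1.5e+09 m.
For a circular orbit, gravity supplies the centripetal force, so v = √(GM / r).
v = √(2.655e+20 / 1.5e+09) m/s ≈ 4.207e+05 m/s = 420.7 km/s.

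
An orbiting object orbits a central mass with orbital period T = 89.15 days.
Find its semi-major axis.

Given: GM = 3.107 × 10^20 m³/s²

Convert to SI: T = 89.15 days = 7.70256e+06 s.
Invert Kepler's third law: a = (GM · T² / (4π²))^(1/3).
Substituting T = 7.70256e+06 s and GM = 3.107e+20 m³/s²:
a = (3.107e+20 · (7.70256e+06)² / (4π²))^(1/3) m
a ≈ 7.758e+10 m = 77.58 Gm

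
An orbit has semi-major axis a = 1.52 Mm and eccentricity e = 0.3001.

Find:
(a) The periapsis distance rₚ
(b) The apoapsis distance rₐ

Convert to SI: a = 1.52 Mm = 1.52e+06 m.
(a) rₚ = a(1 − e) = 1.52e+06 · (1 − 0.3001) = 1.52e+06 · 0.6999 ≈ 1.064e+06 m = 1.064 Mm.
(b) rₐ = a(1 + e) = 1.52e+06 · (1 + 0.3001) = 1.52e+06 · 1.3001 ≈ 1.976e+06 m = 1.976 Mm.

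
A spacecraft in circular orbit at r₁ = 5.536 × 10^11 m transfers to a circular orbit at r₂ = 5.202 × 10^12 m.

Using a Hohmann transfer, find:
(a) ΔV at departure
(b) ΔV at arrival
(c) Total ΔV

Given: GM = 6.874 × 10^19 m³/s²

Transfer semi-major axis: a_t = (r₁ + r₂)/2 = (5.536e+11 + 5.202e+12)/2 = 2.8778e+12 m.
Circular speeds: v₁ = √(GM/r₁) = 11143.1 m/s, v₂ = √(GM/r₂) = 3635.13 m/s.
Transfer speeds (vis-viva v² = GM(2/r − 1/a_t)): v₁ᵗ = 14981.7 m/s, v₂ᵗ = 1594.36 m/s.
(a) ΔV₁ = |v₁ᵗ − v₁| ≈ 3839 m/s = 3.839 km/s.
(b) ΔV₂ = |v₂ − v₂ᵗ| ≈ 2041 m/s = 2.041 km/s.
(c) ΔV_total = ΔV₁ + ΔV₂ ≈ 5879 m/s = 5.879 km/s.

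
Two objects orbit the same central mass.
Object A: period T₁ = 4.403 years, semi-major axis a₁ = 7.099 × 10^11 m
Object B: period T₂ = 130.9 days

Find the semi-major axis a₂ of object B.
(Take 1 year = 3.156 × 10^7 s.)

Convert to SI: T₁ = 4.403 years = 1.38959e+08 s; T₂ = 130.9 days = 1.13098e+07 s.
Kepler's third law: (T₁/T₂)² = (a₁/a₂)³ ⇒ a₂ = a₁ · (T₂/T₁)^(2/3).
T₂/T₁ = 1.13098e+07 / 1.38959e+08 = 0.0813894.
a₂ = 7.099e+11 · (0.0813894)^(2/3) m ≈ 1.333e+11 m = 1.333 × 10^11 m.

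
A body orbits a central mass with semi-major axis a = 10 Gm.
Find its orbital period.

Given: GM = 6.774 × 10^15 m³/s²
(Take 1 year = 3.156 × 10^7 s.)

Convert to SI: a = 10 Gm = 1e+10 m.
Kepler's third law: T = 2π √(a³ / GM).
Substituting a = 1e+10 m and GM = 6.774e+15 m³/s²:
T = 2π √((1e+10)³ / 6.774e+15) s
T ≈ 7.634e+07 s = 2.419 years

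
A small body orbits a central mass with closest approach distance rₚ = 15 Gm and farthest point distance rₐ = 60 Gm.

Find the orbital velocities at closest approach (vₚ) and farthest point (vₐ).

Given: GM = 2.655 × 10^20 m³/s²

Convert to SI: rₚ = 15 Gm = 1.5e+10 m; rₐ = 60 Gm = 6e+10 m.
Use the vis-viva equation v² = GM(2/r − 1/a) with a = (rₚ + rₐ)/2 = (1.5e+10 + 6e+10)/2 = 3.75e+10 m.
vₚ = √(GM · (2/rₚ − 1/a)) = √(2.655e+20 · (2/1.5e+10 − 1/3.75e+10)) m/s ≈ 1.683e+05 m/s = 168.3 km/s.
vₐ = √(GM · (2/rₐ − 1/a)) = √(2.655e+20 · (2/6e+10 − 1/3.75e+10)) m/s ≈ 4.207e+04 m/s = 42.07 km/s.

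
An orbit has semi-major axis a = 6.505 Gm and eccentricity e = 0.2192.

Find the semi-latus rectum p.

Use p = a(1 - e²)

Convert to SI: a = 6.505 Gm = 6.505e+09 m.
p = a (1 − e²).
p = 6.505e+09 · (1 − (0.2192)²) = 6.505e+09 · 0.951951 ≈ 6.192e+09 m = 6.192 Gm.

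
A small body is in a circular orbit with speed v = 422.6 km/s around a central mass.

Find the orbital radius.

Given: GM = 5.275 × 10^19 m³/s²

Convert to SI: v = 422.6 km/s = 422600 m/s.
For a circular orbit, v² = GM / r, so r = GM / v².
r = 5.275e+19 / (422600)² m ≈ 2.954e+08 m = 295.4 Mm.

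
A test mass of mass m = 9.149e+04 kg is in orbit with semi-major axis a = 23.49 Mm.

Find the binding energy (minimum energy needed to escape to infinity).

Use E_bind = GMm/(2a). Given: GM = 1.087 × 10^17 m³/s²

Convert to SI: a = 23.49 Mm = 2.349e+07 m.
Total orbital energy is E = −GMm/(2a); binding energy is E_bind = −E = GMm/(2a).
E_bind = 1.087e+17 · 9.149e+04 / (2 · 2.349e+07) J ≈ 2.117e+14 J = 211.7 TJ.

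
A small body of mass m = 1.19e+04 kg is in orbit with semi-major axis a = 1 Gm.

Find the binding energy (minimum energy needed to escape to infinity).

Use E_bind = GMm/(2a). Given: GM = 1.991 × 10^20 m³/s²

Convert to SI: a = 1 Gm = 1e+09 m.
Total orbital energy is E = −GMm/(2a); binding energy is E_bind = −E = GMm/(2a).
E_bind = 1.991e+20 · 1.19e+04 / (2 · 1e+09) J ≈ 1.185e+15 J = 1.185 PJ.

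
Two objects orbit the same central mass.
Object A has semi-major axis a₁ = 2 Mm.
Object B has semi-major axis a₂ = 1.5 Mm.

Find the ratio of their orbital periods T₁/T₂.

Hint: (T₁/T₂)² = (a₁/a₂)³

Convert to SI: a₁ = 2 Mm = 2e+06 m; a₂ = 1.5 Mm = 1.5e+06 m.
From Kepler's third law, (T₁/T₂)² = (a₁/a₂)³, so T₁/T₂ = (a₁/a₂)^(3/2).
a₁/a₂ = 2e+06 / 1.5e+06 = 1.33333.
T₁/T₂ = (1.33333)^(3/2) ≈ 1.54.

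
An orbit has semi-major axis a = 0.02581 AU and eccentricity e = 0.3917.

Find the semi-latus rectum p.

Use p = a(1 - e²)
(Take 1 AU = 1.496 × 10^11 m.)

Convert to SI: a = 0.02581 AU = 3.86118e+09 m.
p = a (1 − e²).
p = 3.86118e+09 · (1 − (0.3917)²) = 3.86118e+09 · 0.846571 ≈ 3.269e+09 m = 0.02185 AU.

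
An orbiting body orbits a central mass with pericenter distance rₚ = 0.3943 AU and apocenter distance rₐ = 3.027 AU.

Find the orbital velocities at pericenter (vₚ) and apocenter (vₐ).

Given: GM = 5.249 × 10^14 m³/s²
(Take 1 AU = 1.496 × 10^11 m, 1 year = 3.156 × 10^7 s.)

Convert to SI: rₚ = 0.3943 AU = 5.89873e+10 m; rₐ = 3.027 AU = 4.52839e+11 m.
Use the vis-viva equation v² = GM(2/r − 1/a) with a = (rₚ + rₐ)/2 = (5.89873e+10 + 4.52839e+11)/2 = 2.55913e+11 m.
vₚ = √(GM · (2/rₚ − 1/a)) = √(5.249e+14 · (2/5.89873e+10 − 1/2.55913e+11)) m/s ≈ 125.5 m/s = 0.02647 AU/year.
vₐ = √(GM · (2/rₐ − 1/a)) = √(5.249e+14 · (2/4.52839e+11 − 1/2.55913e+11)) m/s ≈ 16.35 m/s = 0.003448 AU/year.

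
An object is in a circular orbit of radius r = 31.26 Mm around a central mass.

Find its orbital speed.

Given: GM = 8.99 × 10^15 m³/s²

Convert to SI: r = 31.26 Mm = 3.126e+07 m.
For a circular orbit, gravity supplies the centripetal force, so v = √(GM / r).
v = √(8.99e+15 / 3.126e+07) m/s ≈ 1.696e+04 m/s = 16.96 km/s.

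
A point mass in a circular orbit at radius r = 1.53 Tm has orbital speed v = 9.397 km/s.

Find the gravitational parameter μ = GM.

Convert to SI: r = 1.53 Tm = 1.53e+12 m; v = 9.397 km/s = 9397 m/s.
For a circular orbit v² = GM/r, so GM = v² · r.
GM = (9397)² · 1.53e+12 m³/s² ≈ 1.351e+20 m³/s² = 1.351 × 10^20 m³/s².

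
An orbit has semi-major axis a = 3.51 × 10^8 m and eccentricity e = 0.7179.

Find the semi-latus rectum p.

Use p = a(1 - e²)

p = a (1 − e²).
p = 3.51e+08 · (1 − (0.7179)²) = 3.51e+08 · 0.48462 ≈ 1.701e+08 m = 1.701 × 10^8 m.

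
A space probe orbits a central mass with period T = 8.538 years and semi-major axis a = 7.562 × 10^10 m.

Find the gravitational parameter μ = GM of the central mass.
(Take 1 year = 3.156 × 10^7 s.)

Convert to SI: T = 8.538 years = 2.69459e+08 s.
GM = 4π² · a³ / T².
GM = 4π² · (7.562e+10)³ / (2.69459e+08)² m³/s² ≈ 2.351e+17 m³/s² = 2.351 × 10^17 m³/s².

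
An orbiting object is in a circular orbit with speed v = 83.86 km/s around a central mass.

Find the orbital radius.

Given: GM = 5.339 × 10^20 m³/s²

Convert to SI: v = 83.86 km/s = 83860 m/s.
For a circular orbit, v² = GM / r, so r = GM / v².
r = 5.339e+20 / (83860)² m ≈ 7.592e+10 m = 7.592 × 10^10 m.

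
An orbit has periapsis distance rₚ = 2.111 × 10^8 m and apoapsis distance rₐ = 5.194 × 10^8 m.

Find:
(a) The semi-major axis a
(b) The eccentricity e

(a) a = (rₚ + rₐ) / 2 = (2.111e+08 + 5.194e+08) / 2 ≈ 3.652e+08 m = 3.652 × 10^8 m.
(b) e = (rₐ − rₚ) / (rₐ + rₚ) = (5.194e+08 − 2.111e+08) / (5.194e+08 + 2.111e+08) ≈ 0.422.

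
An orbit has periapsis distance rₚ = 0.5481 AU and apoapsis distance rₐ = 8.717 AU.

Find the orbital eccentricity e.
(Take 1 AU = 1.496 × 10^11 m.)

Convert to SI: rₚ = 0.5481 AU = 8.19958e+10 m; rₐ = 8.717 AU = 1.30406e+12 m.
e = (rₐ − rₚ) / (rₐ + rₚ).
e = (1.30406e+12 − 8.19958e+10) / (1.30406e+12 + 8.19958e+10) = 1.22207e+12 / 1.38606e+12 ≈ 0.8817.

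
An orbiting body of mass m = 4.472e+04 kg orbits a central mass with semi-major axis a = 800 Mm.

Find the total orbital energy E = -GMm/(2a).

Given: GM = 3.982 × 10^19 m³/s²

Convert to SI: a = 800 Mm = 8e+08 m.
E = −GMm / (2a).
E = −3.982e+19 · 4.472e+04 / (2 · 8e+08) J ≈ -1.113e+15 J = -1.113 PJ.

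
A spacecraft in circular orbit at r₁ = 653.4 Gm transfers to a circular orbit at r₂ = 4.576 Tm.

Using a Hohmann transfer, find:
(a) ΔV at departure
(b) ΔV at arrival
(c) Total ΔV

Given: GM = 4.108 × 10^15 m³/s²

Convert to SI: r₁ = 653.4 Gm = 6.534e+11 m; r₂ = 4.576 Tm = 4.576e+12 m.
Transfer semi-major axis: a_t = (r₁ + r₂)/2 = (6.534e+11 + 4.576e+12)/2 = 2.6147e+12 m.
Circular speeds: v₁ = √(GM/r₁) = 79.2913 m/s, v₂ = √(GM/r₂) = 29.9621 m/s.
Transfer speeds (vis-viva v² = GM(2/r − 1/a_t)): v₁ᵗ = 104.896 m/s, v₂ᵗ = 14.9779 m/s.
(a) ΔV₁ = |v₁ᵗ − v₁| ≈ 25.6 m/s = 25.6 m/s.
(b) ΔV₂ = |v₂ − v₂ᵗ| ≈ 14.98 m/s = 14.98 m/s.
(c) ΔV_total = ΔV₁ + ΔV₂ ≈ 40.59 m/s = 40.59 m/s.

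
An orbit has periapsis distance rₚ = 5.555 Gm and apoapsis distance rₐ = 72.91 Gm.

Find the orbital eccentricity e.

Convert to SI: rₚ = 5.555 Gm = 5.555e+09 m; rₐ = 72.91 Gm = 7.291e+10 m.
e = (rₐ − rₚ) / (rₐ + rₚ).
e = (7.291e+10 − 5.555e+09) / (7.291e+10 + 5.555e+09) = 6.7355e+10 / 7.8465e+10 ≈ 0.8584.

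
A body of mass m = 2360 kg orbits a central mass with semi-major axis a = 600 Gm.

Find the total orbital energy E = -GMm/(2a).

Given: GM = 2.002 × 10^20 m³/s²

Convert to SI: a = 600 Gm = 6e+11 m.
E = −GMm / (2a).
E = −2.002e+20 · 2360 / (2 · 6e+11) J ≈ -3.937e+11 J = -393.7 GJ.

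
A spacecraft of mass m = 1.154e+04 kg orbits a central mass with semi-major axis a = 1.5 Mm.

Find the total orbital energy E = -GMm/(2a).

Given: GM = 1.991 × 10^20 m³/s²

Convert to SI: a = 1.5 Mm = 1.5e+06 m.
E = −GMm / (2a).
E = −1.991e+20 · 1.154e+04 / (2 · 1.5e+06) J ≈ -7.659e+17 J = -765.9 PJ.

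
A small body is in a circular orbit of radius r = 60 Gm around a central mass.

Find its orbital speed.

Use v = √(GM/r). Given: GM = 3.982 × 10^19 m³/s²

Convert to SI: r = 60 Gm = 6e+10 m.
For a circular orbit, gravity supplies the centripetal force, so v = √(GM / r).
v = √(3.982e+19 / 6e+10) m/s ≈ 2.576e+04 m/s = 25.76 km/s.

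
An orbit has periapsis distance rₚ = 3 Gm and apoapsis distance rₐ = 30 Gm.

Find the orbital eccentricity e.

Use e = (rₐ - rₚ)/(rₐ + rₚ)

Convert to SI: rₚ = 3 Gm = 3e+09 m; rₐ = 30 Gm = 3e+10 m.
e = (rₐ − rₚ) / (rₐ + rₚ).
e = (3e+10 − 3e+09) / (3e+10 + 3e+09) = 2.7e+10 / 3.3e+10 ≈ 0.8182.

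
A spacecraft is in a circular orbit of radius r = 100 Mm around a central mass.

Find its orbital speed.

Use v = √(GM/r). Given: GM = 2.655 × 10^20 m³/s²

Convert to SI: r = 100 Mm = 1e+08 m.
For a circular orbit, gravity supplies the centripetal force, so v = √(GM / r).
v = √(2.655e+20 / 1e+08) m/s ≈ 1.629e+06 m/s = 1629 km/s.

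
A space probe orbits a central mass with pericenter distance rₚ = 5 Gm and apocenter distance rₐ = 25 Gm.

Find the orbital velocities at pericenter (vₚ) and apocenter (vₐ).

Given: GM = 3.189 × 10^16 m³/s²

Convert to SI: rₚ = 5 Gm = 5e+09 m; rₐ = 25 Gm = 2.5e+10 m.
Use the vis-viva equation v² = GM(2/r − 1/a) with a = (rₚ + rₐ)/2 = (5e+09 + 2.5e+10)/2 = 1.5e+10 m.
vₚ = √(GM · (2/rₚ − 1/a)) = √(3.189e+16 · (2/5e+09 − 1/1.5e+10)) m/s ≈ 3260 m/s = 3.26 km/s.
vₐ = √(GM · (2/rₐ − 1/a)) = √(3.189e+16 · (2/2.5e+10 − 1/1.5e+10)) m/s ≈ 652.1 m/s = 652.1 m/s.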